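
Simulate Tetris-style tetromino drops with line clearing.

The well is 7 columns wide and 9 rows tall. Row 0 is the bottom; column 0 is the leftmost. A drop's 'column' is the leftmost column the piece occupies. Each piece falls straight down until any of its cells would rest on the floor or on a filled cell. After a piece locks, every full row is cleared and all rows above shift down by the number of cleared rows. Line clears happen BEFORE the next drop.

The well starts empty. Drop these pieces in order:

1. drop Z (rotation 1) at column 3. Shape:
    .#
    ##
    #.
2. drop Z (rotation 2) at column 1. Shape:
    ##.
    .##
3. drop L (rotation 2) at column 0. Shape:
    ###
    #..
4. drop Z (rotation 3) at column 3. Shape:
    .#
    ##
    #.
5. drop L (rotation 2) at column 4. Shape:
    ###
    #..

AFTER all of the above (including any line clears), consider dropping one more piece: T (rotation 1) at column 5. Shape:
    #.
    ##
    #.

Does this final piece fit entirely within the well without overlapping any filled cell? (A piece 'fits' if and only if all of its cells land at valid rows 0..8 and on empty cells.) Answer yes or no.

Answer: no

Derivation:
Drop 1: Z rot1 at col 3 lands with bottom-row=0; cleared 0 line(s) (total 0); column heights now [0 0 0 2 3 0 0], max=3
Drop 2: Z rot2 at col 1 lands with bottom-row=2; cleared 0 line(s) (total 0); column heights now [0 4 4 3 3 0 0], max=4
Drop 3: L rot2 at col 0 lands with bottom-row=3; cleared 0 line(s) (total 0); column heights now [5 5 5 3 3 0 0], max=5
Drop 4: Z rot3 at col 3 lands with bottom-row=3; cleared 0 line(s) (total 0); column heights now [5 5 5 5 6 0 0], max=6
Drop 5: L rot2 at col 4 lands with bottom-row=6; cleared 0 line(s) (total 0); column heights now [5 5 5 5 8 8 8], max=8
Test piece T rot1 at col 5 (width 2): heights before test = [5 5 5 5 8 8 8]; fits = False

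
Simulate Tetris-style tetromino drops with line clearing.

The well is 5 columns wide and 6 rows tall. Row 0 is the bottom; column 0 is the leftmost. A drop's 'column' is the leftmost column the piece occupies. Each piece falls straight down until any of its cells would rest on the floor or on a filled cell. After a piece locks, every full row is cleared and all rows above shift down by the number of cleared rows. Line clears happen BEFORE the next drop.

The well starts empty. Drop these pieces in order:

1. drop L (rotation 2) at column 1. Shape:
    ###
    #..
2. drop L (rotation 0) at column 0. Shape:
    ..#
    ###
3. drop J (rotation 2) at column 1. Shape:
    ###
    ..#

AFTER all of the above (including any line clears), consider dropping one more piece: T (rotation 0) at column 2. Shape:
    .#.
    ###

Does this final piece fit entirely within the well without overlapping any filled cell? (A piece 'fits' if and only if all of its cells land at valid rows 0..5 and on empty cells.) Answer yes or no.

Drop 1: L rot2 at col 1 lands with bottom-row=0; cleared 0 line(s) (total 0); column heights now [0 2 2 2 0], max=2
Drop 2: L rot0 at col 0 lands with bottom-row=2; cleared 0 line(s) (total 0); column heights now [3 3 4 2 0], max=4
Drop 3: J rot2 at col 1 lands with bottom-row=3; cleared 0 line(s) (total 0); column heights now [3 5 5 5 0], max=5
Test piece T rot0 at col 2 (width 3): heights before test = [3 5 5 5 0]; fits = False

Answer: no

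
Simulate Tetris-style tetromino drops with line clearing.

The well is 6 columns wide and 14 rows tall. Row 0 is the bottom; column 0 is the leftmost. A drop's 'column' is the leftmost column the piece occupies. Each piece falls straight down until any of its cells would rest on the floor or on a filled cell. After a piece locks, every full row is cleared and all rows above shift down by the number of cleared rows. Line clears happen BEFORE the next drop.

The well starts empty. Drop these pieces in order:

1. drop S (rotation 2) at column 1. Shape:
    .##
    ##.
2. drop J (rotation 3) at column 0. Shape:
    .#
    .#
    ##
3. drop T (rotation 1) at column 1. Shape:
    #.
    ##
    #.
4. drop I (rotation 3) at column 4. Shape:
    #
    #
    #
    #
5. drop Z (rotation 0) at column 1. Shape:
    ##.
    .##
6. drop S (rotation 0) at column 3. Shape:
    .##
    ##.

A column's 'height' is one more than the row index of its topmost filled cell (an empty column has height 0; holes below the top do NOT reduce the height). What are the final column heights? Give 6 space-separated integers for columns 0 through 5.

Drop 1: S rot2 at col 1 lands with bottom-row=0; cleared 0 line(s) (total 0); column heights now [0 1 2 2 0 0], max=2
Drop 2: J rot3 at col 0 lands with bottom-row=1; cleared 0 line(s) (total 0); column heights now [2 4 2 2 0 0], max=4
Drop 3: T rot1 at col 1 lands with bottom-row=4; cleared 0 line(s) (total 0); column heights now [2 7 6 2 0 0], max=7
Drop 4: I rot3 at col 4 lands with bottom-row=0; cleared 0 line(s) (total 0); column heights now [2 7 6 2 4 0], max=7
Drop 5: Z rot0 at col 1 lands with bottom-row=6; cleared 0 line(s) (total 0); column heights now [2 8 8 7 4 0], max=8
Drop 6: S rot0 at col 3 lands with bottom-row=7; cleared 0 line(s) (total 0); column heights now [2 8 8 8 9 9], max=9

Answer: 2 8 8 8 9 9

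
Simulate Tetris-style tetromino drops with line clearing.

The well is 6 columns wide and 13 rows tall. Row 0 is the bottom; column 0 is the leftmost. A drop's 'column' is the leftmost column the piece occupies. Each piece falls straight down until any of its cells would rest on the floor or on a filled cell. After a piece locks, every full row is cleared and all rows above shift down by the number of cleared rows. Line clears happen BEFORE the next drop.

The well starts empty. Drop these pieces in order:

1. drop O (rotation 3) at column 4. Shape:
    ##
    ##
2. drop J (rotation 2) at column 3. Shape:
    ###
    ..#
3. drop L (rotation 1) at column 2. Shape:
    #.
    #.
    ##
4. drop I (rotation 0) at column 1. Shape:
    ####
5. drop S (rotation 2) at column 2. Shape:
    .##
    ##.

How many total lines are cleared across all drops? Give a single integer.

Answer: 0

Derivation:
Drop 1: O rot3 at col 4 lands with bottom-row=0; cleared 0 line(s) (total 0); column heights now [0 0 0 0 2 2], max=2
Drop 2: J rot2 at col 3 lands with bottom-row=2; cleared 0 line(s) (total 0); column heights now [0 0 0 4 4 4], max=4
Drop 3: L rot1 at col 2 lands with bottom-row=4; cleared 0 line(s) (total 0); column heights now [0 0 7 5 4 4], max=7
Drop 4: I rot0 at col 1 lands with bottom-row=7; cleared 0 line(s) (total 0); column heights now [0 8 8 8 8 4], max=8
Drop 5: S rot2 at col 2 lands with bottom-row=8; cleared 0 line(s) (total 0); column heights now [0 8 9 10 10 4], max=10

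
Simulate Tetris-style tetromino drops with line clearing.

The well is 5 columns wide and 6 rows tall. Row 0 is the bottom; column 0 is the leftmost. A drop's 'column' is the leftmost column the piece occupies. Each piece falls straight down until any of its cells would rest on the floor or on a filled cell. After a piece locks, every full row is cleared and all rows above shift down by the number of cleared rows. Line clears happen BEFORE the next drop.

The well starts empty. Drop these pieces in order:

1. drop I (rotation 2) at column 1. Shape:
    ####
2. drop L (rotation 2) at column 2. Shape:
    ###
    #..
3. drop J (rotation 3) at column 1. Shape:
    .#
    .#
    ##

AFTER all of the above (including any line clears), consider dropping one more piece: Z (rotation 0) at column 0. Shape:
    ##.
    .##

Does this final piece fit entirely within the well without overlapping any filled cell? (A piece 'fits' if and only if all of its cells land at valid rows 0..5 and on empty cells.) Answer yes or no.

Answer: no

Derivation:
Drop 1: I rot2 at col 1 lands with bottom-row=0; cleared 0 line(s) (total 0); column heights now [0 1 1 1 1], max=1
Drop 2: L rot2 at col 2 lands with bottom-row=1; cleared 0 line(s) (total 0); column heights now [0 1 3 3 3], max=3
Drop 3: J rot3 at col 1 lands with bottom-row=3; cleared 0 line(s) (total 0); column heights now [0 4 6 3 3], max=6
Test piece Z rot0 at col 0 (width 3): heights before test = [0 4 6 3 3]; fits = False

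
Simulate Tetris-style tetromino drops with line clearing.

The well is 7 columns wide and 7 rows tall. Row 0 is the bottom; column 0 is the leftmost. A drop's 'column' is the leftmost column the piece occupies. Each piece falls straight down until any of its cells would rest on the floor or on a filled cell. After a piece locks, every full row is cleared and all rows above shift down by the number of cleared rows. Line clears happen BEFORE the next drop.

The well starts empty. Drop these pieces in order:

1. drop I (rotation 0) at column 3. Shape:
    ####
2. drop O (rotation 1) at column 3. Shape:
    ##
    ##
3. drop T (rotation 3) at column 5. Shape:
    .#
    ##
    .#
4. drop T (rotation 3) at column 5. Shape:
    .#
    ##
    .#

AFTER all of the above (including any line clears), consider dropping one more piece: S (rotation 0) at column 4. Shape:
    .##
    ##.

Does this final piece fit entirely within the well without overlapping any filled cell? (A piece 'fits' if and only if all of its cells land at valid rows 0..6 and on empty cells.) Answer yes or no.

Drop 1: I rot0 at col 3 lands with bottom-row=0; cleared 0 line(s) (total 0); column heights now [0 0 0 1 1 1 1], max=1
Drop 2: O rot1 at col 3 lands with bottom-row=1; cleared 0 line(s) (total 0); column heights now [0 0 0 3 3 1 1], max=3
Drop 3: T rot3 at col 5 lands with bottom-row=1; cleared 0 line(s) (total 0); column heights now [0 0 0 3 3 3 4], max=4
Drop 4: T rot3 at col 5 lands with bottom-row=4; cleared 0 line(s) (total 0); column heights now [0 0 0 3 3 6 7], max=7
Test piece S rot0 at col 4 (width 3): heights before test = [0 0 0 3 3 6 7]; fits = False

Answer: no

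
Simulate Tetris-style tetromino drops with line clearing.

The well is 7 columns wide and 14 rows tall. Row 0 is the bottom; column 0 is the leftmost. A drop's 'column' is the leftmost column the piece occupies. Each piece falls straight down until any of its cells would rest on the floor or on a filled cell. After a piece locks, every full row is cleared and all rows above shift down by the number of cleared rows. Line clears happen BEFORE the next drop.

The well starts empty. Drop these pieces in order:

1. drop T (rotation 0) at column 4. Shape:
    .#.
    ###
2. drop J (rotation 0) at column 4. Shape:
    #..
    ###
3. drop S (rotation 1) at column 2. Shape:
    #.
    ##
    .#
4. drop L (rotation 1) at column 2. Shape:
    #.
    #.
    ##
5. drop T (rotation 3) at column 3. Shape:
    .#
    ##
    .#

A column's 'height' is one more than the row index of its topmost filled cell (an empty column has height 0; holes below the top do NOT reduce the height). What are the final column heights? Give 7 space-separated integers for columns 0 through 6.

Drop 1: T rot0 at col 4 lands with bottom-row=0; cleared 0 line(s) (total 0); column heights now [0 0 0 0 1 2 1], max=2
Drop 2: J rot0 at col 4 lands with bottom-row=2; cleared 0 line(s) (total 0); column heights now [0 0 0 0 4 3 3], max=4
Drop 3: S rot1 at col 2 lands with bottom-row=0; cleared 0 line(s) (total 0); column heights now [0 0 3 2 4 3 3], max=4
Drop 4: L rot1 at col 2 lands with bottom-row=3; cleared 0 line(s) (total 0); column heights now [0 0 6 4 4 3 3], max=6
Drop 5: T rot3 at col 3 lands with bottom-row=4; cleared 0 line(s) (total 0); column heights now [0 0 6 6 7 3 3], max=7

Answer: 0 0 6 6 7 3 3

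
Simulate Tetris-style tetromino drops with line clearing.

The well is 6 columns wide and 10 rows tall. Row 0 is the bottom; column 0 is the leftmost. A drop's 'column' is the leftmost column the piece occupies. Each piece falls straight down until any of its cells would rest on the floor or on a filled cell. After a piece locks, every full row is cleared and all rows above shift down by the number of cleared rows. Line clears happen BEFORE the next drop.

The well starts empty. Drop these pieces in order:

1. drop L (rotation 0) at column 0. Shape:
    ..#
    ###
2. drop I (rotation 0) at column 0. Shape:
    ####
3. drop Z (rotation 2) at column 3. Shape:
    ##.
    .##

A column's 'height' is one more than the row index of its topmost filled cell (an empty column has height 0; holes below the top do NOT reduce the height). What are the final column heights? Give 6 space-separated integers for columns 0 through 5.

Drop 1: L rot0 at col 0 lands with bottom-row=0; cleared 0 line(s) (total 0); column heights now [1 1 2 0 0 0], max=2
Drop 2: I rot0 at col 0 lands with bottom-row=2; cleared 0 line(s) (total 0); column heights now [3 3 3 3 0 0], max=3
Drop 3: Z rot2 at col 3 lands with bottom-row=2; cleared 1 line(s) (total 1); column heights now [1 1 2 3 3 0], max=3

Answer: 1 1 2 3 3 0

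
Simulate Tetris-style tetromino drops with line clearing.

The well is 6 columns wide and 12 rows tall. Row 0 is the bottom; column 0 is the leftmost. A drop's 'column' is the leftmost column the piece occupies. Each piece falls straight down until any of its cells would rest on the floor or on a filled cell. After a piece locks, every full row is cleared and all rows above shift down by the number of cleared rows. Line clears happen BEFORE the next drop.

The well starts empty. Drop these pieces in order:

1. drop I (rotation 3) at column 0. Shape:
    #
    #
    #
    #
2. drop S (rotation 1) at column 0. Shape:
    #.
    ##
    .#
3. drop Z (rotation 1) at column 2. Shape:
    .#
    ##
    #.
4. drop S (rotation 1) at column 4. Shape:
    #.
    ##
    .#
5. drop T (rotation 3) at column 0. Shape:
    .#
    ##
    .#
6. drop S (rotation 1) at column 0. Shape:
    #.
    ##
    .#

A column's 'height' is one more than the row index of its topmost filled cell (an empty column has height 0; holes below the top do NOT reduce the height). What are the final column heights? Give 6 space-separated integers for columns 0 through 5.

Drop 1: I rot3 at col 0 lands with bottom-row=0; cleared 0 line(s) (total 0); column heights now [4 0 0 0 0 0], max=4
Drop 2: S rot1 at col 0 lands with bottom-row=3; cleared 0 line(s) (total 0); column heights now [6 5 0 0 0 0], max=6
Drop 3: Z rot1 at col 2 lands with bottom-row=0; cleared 0 line(s) (total 0); column heights now [6 5 2 3 0 0], max=6
Drop 4: S rot1 at col 4 lands with bottom-row=0; cleared 0 line(s) (total 0); column heights now [6 5 2 3 3 2], max=6
Drop 5: T rot3 at col 0 lands with bottom-row=5; cleared 0 line(s) (total 0); column heights now [7 8 2 3 3 2], max=8
Drop 6: S rot1 at col 0 lands with bottom-row=8; cleared 0 line(s) (total 0); column heights now [11 10 2 3 3 2], max=11

Answer: 11 10 2 3 3 2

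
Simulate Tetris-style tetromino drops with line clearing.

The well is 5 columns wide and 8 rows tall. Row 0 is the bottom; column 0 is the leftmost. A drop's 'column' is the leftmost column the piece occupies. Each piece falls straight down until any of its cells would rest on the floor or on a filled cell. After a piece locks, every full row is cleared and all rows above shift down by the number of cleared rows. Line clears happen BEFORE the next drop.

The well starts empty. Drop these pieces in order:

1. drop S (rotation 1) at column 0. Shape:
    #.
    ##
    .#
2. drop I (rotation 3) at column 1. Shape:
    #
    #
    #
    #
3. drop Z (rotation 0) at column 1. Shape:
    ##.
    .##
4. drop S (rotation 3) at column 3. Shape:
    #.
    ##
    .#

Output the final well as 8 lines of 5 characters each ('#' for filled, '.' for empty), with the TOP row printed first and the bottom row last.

Drop 1: S rot1 at col 0 lands with bottom-row=0; cleared 0 line(s) (total 0); column heights now [3 2 0 0 0], max=3
Drop 2: I rot3 at col 1 lands with bottom-row=2; cleared 0 line(s) (total 0); column heights now [3 6 0 0 0], max=6
Drop 3: Z rot0 at col 1 lands with bottom-row=5; cleared 0 line(s) (total 0); column heights now [3 7 7 6 0], max=7
Drop 4: S rot3 at col 3 lands with bottom-row=5; cleared 0 line(s) (total 0); column heights now [3 7 7 8 7], max=8

Answer: ...#.
.####
.####
.#...
.#...
##...
##...
.#...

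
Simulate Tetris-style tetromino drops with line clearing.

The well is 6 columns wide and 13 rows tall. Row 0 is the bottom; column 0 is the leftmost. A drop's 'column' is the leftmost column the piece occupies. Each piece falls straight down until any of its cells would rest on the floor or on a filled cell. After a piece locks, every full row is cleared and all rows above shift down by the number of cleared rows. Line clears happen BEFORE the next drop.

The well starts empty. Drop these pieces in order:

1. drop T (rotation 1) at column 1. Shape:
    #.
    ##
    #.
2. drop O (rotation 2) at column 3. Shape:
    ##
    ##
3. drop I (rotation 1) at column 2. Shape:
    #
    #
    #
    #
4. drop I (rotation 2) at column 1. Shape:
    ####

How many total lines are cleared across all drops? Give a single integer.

Answer: 0

Derivation:
Drop 1: T rot1 at col 1 lands with bottom-row=0; cleared 0 line(s) (total 0); column heights now [0 3 2 0 0 0], max=3
Drop 2: O rot2 at col 3 lands with bottom-row=0; cleared 0 line(s) (total 0); column heights now [0 3 2 2 2 0], max=3
Drop 3: I rot1 at col 2 lands with bottom-row=2; cleared 0 line(s) (total 0); column heights now [0 3 6 2 2 0], max=6
Drop 4: I rot2 at col 1 lands with bottom-row=6; cleared 0 line(s) (total 0); column heights now [0 7 7 7 7 0], max=7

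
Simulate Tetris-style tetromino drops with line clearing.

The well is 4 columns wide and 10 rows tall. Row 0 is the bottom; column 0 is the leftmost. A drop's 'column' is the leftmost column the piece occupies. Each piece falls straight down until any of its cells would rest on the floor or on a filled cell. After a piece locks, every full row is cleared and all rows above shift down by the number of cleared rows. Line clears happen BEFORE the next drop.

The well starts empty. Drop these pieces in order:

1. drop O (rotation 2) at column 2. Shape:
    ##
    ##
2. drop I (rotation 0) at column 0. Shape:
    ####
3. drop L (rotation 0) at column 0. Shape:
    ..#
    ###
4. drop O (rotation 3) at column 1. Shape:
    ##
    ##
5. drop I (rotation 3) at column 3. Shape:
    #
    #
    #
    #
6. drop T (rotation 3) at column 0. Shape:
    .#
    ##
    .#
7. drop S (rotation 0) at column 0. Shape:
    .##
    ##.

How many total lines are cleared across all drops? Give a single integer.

Drop 1: O rot2 at col 2 lands with bottom-row=0; cleared 0 line(s) (total 0); column heights now [0 0 2 2], max=2
Drop 2: I rot0 at col 0 lands with bottom-row=2; cleared 1 line(s) (total 1); column heights now [0 0 2 2], max=2
Drop 3: L rot0 at col 0 lands with bottom-row=2; cleared 0 line(s) (total 1); column heights now [3 3 4 2], max=4
Drop 4: O rot3 at col 1 lands with bottom-row=4; cleared 0 line(s) (total 1); column heights now [3 6 6 2], max=6
Drop 5: I rot3 at col 3 lands with bottom-row=2; cleared 1 line(s) (total 2); column heights now [0 5 5 5], max=5
Drop 6: T rot3 at col 0 lands with bottom-row=5; cleared 0 line(s) (total 2); column heights now [7 8 5 5], max=8
Drop 7: S rot0 at col 0 lands with bottom-row=8; cleared 0 line(s) (total 2); column heights now [9 10 10 5], max=10

Answer: 2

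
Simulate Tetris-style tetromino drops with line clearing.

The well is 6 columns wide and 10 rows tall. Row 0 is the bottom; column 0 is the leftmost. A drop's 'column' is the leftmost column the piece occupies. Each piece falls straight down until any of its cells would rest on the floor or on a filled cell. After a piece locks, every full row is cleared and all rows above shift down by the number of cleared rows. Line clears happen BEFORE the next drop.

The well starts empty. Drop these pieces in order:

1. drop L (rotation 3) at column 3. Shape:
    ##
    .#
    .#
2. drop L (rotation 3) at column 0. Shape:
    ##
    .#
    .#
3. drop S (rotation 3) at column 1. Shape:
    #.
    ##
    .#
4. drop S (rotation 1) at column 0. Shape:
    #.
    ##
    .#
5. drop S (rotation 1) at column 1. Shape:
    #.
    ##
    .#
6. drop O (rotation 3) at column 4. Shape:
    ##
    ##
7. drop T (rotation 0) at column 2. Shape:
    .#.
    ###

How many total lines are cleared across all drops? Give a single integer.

Drop 1: L rot3 at col 3 lands with bottom-row=0; cleared 0 line(s) (total 0); column heights now [0 0 0 3 3 0], max=3
Drop 2: L rot3 at col 0 lands with bottom-row=0; cleared 0 line(s) (total 0); column heights now [3 3 0 3 3 0], max=3
Drop 3: S rot3 at col 1 lands with bottom-row=2; cleared 0 line(s) (total 0); column heights now [3 5 4 3 3 0], max=5
Drop 4: S rot1 at col 0 lands with bottom-row=5; cleared 0 line(s) (total 0); column heights now [8 7 4 3 3 0], max=8
Drop 5: S rot1 at col 1 lands with bottom-row=6; cleared 0 line(s) (total 0); column heights now [8 9 8 3 3 0], max=9
Drop 6: O rot3 at col 4 lands with bottom-row=3; cleared 0 line(s) (total 0); column heights now [8 9 8 3 5 5], max=9
Drop 7: T rot0 at col 2 lands with bottom-row=8; cleared 0 line(s) (total 0); column heights now [8 9 9 10 9 5], max=10

Answer: 0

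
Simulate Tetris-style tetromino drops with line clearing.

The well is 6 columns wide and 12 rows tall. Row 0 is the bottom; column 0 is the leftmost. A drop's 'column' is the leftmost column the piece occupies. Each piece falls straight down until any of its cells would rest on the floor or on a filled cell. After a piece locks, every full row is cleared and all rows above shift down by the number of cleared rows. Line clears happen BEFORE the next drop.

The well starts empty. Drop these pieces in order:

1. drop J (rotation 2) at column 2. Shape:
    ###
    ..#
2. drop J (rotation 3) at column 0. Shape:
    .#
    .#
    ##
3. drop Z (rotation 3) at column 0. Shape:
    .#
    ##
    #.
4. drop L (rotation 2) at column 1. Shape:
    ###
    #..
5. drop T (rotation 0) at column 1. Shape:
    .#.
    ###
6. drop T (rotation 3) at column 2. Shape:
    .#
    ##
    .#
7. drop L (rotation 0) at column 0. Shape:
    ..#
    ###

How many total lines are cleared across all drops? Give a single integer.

Drop 1: J rot2 at col 2 lands with bottom-row=0; cleared 0 line(s) (total 0); column heights now [0 0 2 2 2 0], max=2
Drop 2: J rot3 at col 0 lands with bottom-row=0; cleared 0 line(s) (total 0); column heights now [1 3 2 2 2 0], max=3
Drop 3: Z rot3 at col 0 lands with bottom-row=2; cleared 0 line(s) (total 0); column heights now [4 5 2 2 2 0], max=5
Drop 4: L rot2 at col 1 lands with bottom-row=5; cleared 0 line(s) (total 0); column heights now [4 7 7 7 2 0], max=7
Drop 5: T rot0 at col 1 lands with bottom-row=7; cleared 0 line(s) (total 0); column heights now [4 8 9 8 2 0], max=9
Drop 6: T rot3 at col 2 lands with bottom-row=8; cleared 0 line(s) (total 0); column heights now [4 8 10 11 2 0], max=11
Drop 7: L rot0 at col 0 lands with bottom-row=10; cleared 0 line(s) (total 0); column heights now [11 11 12 11 2 0], max=12

Answer: 0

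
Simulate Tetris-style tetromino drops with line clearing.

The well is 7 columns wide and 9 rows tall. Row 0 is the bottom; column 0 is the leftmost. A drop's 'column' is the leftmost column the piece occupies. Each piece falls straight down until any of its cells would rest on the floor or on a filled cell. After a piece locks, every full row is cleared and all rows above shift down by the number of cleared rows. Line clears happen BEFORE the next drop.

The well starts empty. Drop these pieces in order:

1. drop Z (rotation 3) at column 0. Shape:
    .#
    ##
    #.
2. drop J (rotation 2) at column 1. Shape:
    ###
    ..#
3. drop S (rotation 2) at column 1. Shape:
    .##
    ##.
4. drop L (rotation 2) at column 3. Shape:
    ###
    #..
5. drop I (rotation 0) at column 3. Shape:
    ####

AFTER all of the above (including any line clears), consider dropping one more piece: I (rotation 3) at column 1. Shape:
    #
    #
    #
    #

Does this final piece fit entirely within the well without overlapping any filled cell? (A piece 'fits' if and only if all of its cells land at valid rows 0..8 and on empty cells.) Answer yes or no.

Drop 1: Z rot3 at col 0 lands with bottom-row=0; cleared 0 line(s) (total 0); column heights now [2 3 0 0 0 0 0], max=3
Drop 2: J rot2 at col 1 lands with bottom-row=2; cleared 0 line(s) (total 0); column heights now [2 4 4 4 0 0 0], max=4
Drop 3: S rot2 at col 1 lands with bottom-row=4; cleared 0 line(s) (total 0); column heights now [2 5 6 6 0 0 0], max=6
Drop 4: L rot2 at col 3 lands with bottom-row=6; cleared 0 line(s) (total 0); column heights now [2 5 6 8 8 8 0], max=8
Drop 5: I rot0 at col 3 lands with bottom-row=8; cleared 0 line(s) (total 0); column heights now [2 5 6 9 9 9 9], max=9
Test piece I rot3 at col 1 (width 1): heights before test = [2 5 6 9 9 9 9]; fits = True

Answer: yes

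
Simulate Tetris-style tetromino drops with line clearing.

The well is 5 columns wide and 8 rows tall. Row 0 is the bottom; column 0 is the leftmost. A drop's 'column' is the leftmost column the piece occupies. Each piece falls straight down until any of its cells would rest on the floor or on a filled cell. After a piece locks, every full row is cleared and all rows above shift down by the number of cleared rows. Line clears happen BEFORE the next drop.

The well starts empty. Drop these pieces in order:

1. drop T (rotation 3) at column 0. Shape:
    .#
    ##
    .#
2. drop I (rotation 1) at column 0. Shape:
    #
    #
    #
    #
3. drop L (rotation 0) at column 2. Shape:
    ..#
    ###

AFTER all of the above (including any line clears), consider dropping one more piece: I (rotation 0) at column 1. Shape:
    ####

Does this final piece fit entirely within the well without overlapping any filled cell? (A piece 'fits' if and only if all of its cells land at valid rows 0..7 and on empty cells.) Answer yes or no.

Answer: yes

Derivation:
Drop 1: T rot3 at col 0 lands with bottom-row=0; cleared 0 line(s) (total 0); column heights now [2 3 0 0 0], max=3
Drop 2: I rot1 at col 0 lands with bottom-row=2; cleared 0 line(s) (total 0); column heights now [6 3 0 0 0], max=6
Drop 3: L rot0 at col 2 lands with bottom-row=0; cleared 0 line(s) (total 0); column heights now [6 3 1 1 2], max=6
Test piece I rot0 at col 1 (width 4): heights before test = [6 3 1 1 2]; fits = True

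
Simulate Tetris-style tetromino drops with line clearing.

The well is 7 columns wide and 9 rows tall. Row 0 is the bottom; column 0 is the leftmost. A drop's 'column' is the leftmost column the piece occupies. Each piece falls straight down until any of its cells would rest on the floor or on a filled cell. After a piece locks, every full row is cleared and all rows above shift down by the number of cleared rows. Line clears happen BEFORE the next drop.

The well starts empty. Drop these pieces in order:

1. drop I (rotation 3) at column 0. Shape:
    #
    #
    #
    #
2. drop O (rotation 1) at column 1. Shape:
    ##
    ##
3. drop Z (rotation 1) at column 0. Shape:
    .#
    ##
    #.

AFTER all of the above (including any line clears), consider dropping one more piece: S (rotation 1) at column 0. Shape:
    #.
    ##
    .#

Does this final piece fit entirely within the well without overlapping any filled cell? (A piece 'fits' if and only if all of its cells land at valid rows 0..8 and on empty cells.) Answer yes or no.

Drop 1: I rot3 at col 0 lands with bottom-row=0; cleared 0 line(s) (total 0); column heights now [4 0 0 0 0 0 0], max=4
Drop 2: O rot1 at col 1 lands with bottom-row=0; cleared 0 line(s) (total 0); column heights now [4 2 2 0 0 0 0], max=4
Drop 3: Z rot1 at col 0 lands with bottom-row=4; cleared 0 line(s) (total 0); column heights now [6 7 2 0 0 0 0], max=7
Test piece S rot1 at col 0 (width 2): heights before test = [6 7 2 0 0 0 0]; fits = False

Answer: no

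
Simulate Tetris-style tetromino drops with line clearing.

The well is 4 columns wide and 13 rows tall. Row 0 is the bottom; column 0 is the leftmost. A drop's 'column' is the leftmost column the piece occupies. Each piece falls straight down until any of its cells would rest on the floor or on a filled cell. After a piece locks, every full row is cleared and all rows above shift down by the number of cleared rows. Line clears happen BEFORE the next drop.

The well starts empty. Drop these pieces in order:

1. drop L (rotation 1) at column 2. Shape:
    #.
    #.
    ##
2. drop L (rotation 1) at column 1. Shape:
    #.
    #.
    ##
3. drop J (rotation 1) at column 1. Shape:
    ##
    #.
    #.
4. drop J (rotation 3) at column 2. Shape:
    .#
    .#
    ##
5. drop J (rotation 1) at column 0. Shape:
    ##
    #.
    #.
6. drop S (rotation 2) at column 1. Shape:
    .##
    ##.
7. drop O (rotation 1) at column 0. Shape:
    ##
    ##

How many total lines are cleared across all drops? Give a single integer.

Drop 1: L rot1 at col 2 lands with bottom-row=0; cleared 0 line(s) (total 0); column heights now [0 0 3 1], max=3
Drop 2: L rot1 at col 1 lands with bottom-row=3; cleared 0 line(s) (total 0); column heights now [0 6 4 1], max=6
Drop 3: J rot1 at col 1 lands with bottom-row=6; cleared 0 line(s) (total 0); column heights now [0 9 9 1], max=9
Drop 4: J rot3 at col 2 lands with bottom-row=9; cleared 0 line(s) (total 0); column heights now [0 9 10 12], max=12
Drop 5: J rot1 at col 0 lands with bottom-row=7; cleared 1 line(s) (total 1); column heights now [9 9 9 11], max=11
Drop 6: S rot2 at col 1 lands with bottom-row=10; cleared 0 line(s) (total 1); column heights now [9 11 12 12], max=12
Drop 7: O rot1 at col 0 lands with bottom-row=11; cleared 1 line(s) (total 2); column heights now [12 12 11 11], max=12

Answer: 2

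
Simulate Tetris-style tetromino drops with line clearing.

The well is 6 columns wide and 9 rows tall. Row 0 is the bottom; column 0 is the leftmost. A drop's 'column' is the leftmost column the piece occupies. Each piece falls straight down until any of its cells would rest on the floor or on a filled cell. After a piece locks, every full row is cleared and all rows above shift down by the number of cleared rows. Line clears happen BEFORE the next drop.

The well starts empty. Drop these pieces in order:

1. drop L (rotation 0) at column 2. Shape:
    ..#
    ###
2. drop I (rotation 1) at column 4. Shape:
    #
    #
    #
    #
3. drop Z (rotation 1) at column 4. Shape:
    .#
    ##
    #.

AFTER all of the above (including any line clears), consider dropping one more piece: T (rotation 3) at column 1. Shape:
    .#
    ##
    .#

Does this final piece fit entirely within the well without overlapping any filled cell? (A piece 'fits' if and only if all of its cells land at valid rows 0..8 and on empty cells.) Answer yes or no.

Drop 1: L rot0 at col 2 lands with bottom-row=0; cleared 0 line(s) (total 0); column heights now [0 0 1 1 2 0], max=2
Drop 2: I rot1 at col 4 lands with bottom-row=2; cleared 0 line(s) (total 0); column heights now [0 0 1 1 6 0], max=6
Drop 3: Z rot1 at col 4 lands with bottom-row=6; cleared 0 line(s) (total 0); column heights now [0 0 1 1 8 9], max=9
Test piece T rot3 at col 1 (width 2): heights before test = [0 0 1 1 8 9]; fits = True

Answer: yes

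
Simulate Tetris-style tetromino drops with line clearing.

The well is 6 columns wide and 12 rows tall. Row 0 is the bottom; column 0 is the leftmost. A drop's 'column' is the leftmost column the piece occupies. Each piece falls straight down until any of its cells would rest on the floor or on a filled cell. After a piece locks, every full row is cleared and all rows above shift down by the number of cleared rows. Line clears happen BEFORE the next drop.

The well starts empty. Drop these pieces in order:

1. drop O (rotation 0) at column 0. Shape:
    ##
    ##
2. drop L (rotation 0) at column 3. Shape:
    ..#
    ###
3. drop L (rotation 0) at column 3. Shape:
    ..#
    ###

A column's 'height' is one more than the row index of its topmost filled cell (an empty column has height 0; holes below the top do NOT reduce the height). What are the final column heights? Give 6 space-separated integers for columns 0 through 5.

Drop 1: O rot0 at col 0 lands with bottom-row=0; cleared 0 line(s) (total 0); column heights now [2 2 0 0 0 0], max=2
Drop 2: L rot0 at col 3 lands with bottom-row=0; cleared 0 line(s) (total 0); column heights now [2 2 0 1 1 2], max=2
Drop 3: L rot0 at col 3 lands with bottom-row=2; cleared 0 line(s) (total 0); column heights now [2 2 0 3 3 4], max=4

Answer: 2 2 0 3 3 4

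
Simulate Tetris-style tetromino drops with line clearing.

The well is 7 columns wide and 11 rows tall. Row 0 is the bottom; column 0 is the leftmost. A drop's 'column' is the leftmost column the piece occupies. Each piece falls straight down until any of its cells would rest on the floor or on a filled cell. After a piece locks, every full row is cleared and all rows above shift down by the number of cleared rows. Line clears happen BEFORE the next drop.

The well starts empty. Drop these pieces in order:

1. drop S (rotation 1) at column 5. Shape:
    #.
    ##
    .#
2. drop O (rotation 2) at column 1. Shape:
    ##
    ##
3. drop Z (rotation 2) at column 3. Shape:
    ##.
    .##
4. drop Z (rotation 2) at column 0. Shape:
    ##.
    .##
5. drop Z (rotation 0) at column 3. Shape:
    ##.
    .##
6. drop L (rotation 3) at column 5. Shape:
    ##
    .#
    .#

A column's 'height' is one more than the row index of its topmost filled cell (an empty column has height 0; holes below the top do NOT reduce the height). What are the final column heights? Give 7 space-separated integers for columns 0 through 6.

Answer: 4 4 3 7 7 7 7

Derivation:
Drop 1: S rot1 at col 5 lands with bottom-row=0; cleared 0 line(s) (total 0); column heights now [0 0 0 0 0 3 2], max=3
Drop 2: O rot2 at col 1 lands with bottom-row=0; cleared 0 line(s) (total 0); column heights now [0 2 2 0 0 3 2], max=3
Drop 3: Z rot2 at col 3 lands with bottom-row=3; cleared 0 line(s) (total 0); column heights now [0 2 2 5 5 4 2], max=5
Drop 4: Z rot2 at col 0 lands with bottom-row=2; cleared 0 line(s) (total 0); column heights now [4 4 3 5 5 4 2], max=5
Drop 5: Z rot0 at col 3 lands with bottom-row=5; cleared 0 line(s) (total 0); column heights now [4 4 3 7 7 6 2], max=7
Drop 6: L rot3 at col 5 lands with bottom-row=4; cleared 0 line(s) (total 0); column heights now [4 4 3 7 7 7 7], max=7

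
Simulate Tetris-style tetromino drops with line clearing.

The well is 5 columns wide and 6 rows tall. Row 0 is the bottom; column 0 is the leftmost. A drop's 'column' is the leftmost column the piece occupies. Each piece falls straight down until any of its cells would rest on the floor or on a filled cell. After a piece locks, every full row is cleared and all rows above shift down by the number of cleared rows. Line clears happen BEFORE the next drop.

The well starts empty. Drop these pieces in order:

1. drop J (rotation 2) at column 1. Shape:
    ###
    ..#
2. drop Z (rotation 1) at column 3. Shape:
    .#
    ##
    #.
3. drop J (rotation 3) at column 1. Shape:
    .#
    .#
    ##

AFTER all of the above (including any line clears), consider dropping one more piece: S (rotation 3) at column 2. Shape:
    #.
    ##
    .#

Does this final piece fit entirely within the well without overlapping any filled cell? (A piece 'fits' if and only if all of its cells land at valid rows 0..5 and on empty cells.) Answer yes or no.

Answer: no

Derivation:
Drop 1: J rot2 at col 1 lands with bottom-row=0; cleared 0 line(s) (total 0); column heights now [0 2 2 2 0], max=2
Drop 2: Z rot1 at col 3 lands with bottom-row=2; cleared 0 line(s) (total 0); column heights now [0 2 2 4 5], max=5
Drop 3: J rot3 at col 1 lands with bottom-row=2; cleared 0 line(s) (total 0); column heights now [0 3 5 4 5], max=5
Test piece S rot3 at col 2 (width 2): heights before test = [0 3 5 4 5]; fits = False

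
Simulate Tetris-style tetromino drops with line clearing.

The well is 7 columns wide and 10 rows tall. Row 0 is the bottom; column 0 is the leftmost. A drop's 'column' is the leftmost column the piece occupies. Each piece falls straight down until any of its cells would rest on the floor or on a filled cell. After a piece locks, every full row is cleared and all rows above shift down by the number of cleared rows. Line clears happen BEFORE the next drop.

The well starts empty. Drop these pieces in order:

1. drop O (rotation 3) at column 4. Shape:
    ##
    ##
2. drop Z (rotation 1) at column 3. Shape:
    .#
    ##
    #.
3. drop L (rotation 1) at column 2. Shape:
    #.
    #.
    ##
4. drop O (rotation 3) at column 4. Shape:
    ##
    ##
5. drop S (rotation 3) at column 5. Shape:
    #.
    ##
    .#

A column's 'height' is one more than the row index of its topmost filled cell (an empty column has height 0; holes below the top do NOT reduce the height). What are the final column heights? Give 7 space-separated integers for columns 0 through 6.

Answer: 0 0 6 4 6 8 7

Derivation:
Drop 1: O rot3 at col 4 lands with bottom-row=0; cleared 0 line(s) (total 0); column heights now [0 0 0 0 2 2 0], max=2
Drop 2: Z rot1 at col 3 lands with bottom-row=1; cleared 0 line(s) (total 0); column heights now [0 0 0 3 4 2 0], max=4
Drop 3: L rot1 at col 2 lands with bottom-row=3; cleared 0 line(s) (total 0); column heights now [0 0 6 4 4 2 0], max=6
Drop 4: O rot3 at col 4 lands with bottom-row=4; cleared 0 line(s) (total 0); column heights now [0 0 6 4 6 6 0], max=6
Drop 5: S rot3 at col 5 lands with bottom-row=5; cleared 0 line(s) (total 0); column heights now [0 0 6 4 6 8 7], max=8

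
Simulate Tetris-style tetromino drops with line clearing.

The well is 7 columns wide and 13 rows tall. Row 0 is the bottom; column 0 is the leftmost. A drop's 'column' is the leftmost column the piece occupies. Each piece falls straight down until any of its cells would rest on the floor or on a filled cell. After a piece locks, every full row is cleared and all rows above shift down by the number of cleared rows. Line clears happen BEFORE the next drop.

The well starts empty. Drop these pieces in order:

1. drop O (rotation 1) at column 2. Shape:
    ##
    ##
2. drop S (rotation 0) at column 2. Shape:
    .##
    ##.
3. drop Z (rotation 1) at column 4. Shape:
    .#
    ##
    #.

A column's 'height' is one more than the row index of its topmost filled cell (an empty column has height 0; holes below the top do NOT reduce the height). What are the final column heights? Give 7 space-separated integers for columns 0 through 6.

Drop 1: O rot1 at col 2 lands with bottom-row=0; cleared 0 line(s) (total 0); column heights now [0 0 2 2 0 0 0], max=2
Drop 2: S rot0 at col 2 lands with bottom-row=2; cleared 0 line(s) (total 0); column heights now [0 0 3 4 4 0 0], max=4
Drop 3: Z rot1 at col 4 lands with bottom-row=4; cleared 0 line(s) (total 0); column heights now [0 0 3 4 6 7 0], max=7

Answer: 0 0 3 4 6 7 0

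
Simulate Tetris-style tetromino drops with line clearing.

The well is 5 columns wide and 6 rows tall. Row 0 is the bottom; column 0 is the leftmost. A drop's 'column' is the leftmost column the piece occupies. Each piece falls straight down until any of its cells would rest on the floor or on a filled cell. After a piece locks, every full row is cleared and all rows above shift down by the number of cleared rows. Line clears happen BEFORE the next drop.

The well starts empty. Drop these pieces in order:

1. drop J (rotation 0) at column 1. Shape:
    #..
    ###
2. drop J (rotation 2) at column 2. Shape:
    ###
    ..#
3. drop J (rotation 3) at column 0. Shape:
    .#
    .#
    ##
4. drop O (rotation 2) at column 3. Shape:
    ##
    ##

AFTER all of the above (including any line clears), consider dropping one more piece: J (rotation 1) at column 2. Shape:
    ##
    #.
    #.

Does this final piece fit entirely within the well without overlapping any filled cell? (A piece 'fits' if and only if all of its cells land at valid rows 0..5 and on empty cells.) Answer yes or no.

Drop 1: J rot0 at col 1 lands with bottom-row=0; cleared 0 line(s) (total 0); column heights now [0 2 1 1 0], max=2
Drop 2: J rot2 at col 2 lands with bottom-row=0; cleared 0 line(s) (total 0); column heights now [0 2 2 2 2], max=2
Drop 3: J rot3 at col 0 lands with bottom-row=2; cleared 0 line(s) (total 0); column heights now [3 5 2 2 2], max=5
Drop 4: O rot2 at col 3 lands with bottom-row=2; cleared 0 line(s) (total 0); column heights now [3 5 2 4 4], max=5
Test piece J rot1 at col 2 (width 2): heights before test = [3 5 2 4 4]; fits = True

Answer: yes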